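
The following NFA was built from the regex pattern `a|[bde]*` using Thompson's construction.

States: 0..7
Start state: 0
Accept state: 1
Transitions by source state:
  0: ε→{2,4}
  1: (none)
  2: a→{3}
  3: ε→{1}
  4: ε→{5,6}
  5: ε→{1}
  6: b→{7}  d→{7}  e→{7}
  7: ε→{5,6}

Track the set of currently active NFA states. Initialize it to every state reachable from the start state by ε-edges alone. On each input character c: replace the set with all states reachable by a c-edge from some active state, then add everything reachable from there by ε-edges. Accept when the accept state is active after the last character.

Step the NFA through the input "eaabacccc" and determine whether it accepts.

initial (ε-close {0}): {0,1,2,4,5,6}
'e' @ 1: {1,5,6,7}  [accepting]
'a' @ 2: {}  — dead — no transitions
rest 'abacccc' ignored (set empty)
final: {}; accept 1 not in set

Answer: REJECT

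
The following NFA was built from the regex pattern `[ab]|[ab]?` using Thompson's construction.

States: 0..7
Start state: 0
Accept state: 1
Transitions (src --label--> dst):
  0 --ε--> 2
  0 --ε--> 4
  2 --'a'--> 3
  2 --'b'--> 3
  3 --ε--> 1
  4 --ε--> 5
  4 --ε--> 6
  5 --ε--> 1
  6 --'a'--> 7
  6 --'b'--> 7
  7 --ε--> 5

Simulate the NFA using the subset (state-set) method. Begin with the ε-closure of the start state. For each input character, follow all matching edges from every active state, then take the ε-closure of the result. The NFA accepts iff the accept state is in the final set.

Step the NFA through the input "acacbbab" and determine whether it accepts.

initial (ε-close {0}): {0,1,2,4,5,6}
'a' @ 1: {1,3,5,7}  (accept∈set)
'c' @ 2: {}  — dead — no transitions
rest 'acbbab' ignored (set empty)
end set {} — state 1 not in

Answer: REJECT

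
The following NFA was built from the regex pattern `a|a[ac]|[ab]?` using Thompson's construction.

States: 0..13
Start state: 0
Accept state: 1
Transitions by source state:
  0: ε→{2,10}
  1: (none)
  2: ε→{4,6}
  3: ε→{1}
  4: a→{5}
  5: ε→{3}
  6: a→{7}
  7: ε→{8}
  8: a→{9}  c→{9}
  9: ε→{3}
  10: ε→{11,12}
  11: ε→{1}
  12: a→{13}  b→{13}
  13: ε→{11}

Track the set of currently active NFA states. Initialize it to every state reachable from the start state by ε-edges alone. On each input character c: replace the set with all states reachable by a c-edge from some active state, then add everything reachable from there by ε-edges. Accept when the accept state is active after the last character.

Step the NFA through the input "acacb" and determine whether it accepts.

initial (ε-close {0}): {0,1,2,4,6,10,11,12}
'a' @ 1: {1,3,5,7,8,11,13}  ✓accept
'c' @ 2: {1,3,9}  ✓accept
'a' @ 3: {}  — dead — no transitions
rest 'cb' ignored (set empty)
final: {}; accept 1 not in set

Answer: REJECT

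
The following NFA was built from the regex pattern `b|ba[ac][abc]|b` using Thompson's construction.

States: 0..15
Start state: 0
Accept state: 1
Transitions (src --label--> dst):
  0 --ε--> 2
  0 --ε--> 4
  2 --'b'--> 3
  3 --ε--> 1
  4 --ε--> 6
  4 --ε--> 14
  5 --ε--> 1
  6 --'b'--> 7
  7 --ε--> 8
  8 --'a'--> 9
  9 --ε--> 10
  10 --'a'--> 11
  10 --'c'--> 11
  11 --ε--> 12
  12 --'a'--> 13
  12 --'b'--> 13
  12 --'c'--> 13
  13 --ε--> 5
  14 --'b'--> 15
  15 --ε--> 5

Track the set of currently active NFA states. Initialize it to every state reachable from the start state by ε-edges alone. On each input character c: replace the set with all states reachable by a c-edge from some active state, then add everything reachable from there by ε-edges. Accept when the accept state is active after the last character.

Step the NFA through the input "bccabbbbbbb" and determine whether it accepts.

Answer: REJECT

Trace:
S₀ = ε-closure({0}) = {0,2,4,6,14}
'b' @ 1: {1,3,5,7,8,15}  [accepting]
'c' @ 2: {}  — dead — no transitions
rest 'cabbbbbbb' ignored (set empty)
after full input: {}  (accept=1 not in)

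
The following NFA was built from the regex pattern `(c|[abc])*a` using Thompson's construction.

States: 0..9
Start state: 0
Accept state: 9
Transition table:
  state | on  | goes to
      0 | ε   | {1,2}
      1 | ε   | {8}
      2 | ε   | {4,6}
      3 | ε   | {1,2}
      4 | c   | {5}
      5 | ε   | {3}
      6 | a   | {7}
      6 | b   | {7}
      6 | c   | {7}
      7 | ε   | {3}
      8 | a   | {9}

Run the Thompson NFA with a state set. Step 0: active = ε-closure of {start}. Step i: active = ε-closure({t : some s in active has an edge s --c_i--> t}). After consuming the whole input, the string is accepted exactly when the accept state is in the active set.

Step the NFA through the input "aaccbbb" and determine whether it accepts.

initial (ε-close {0}): {0,1,2,4,6,8}
'a' @ 1: {1,2,3,4,6,7,8,9}  ✓accept
'a' @ 2: {1,2,3,4,6,7,8,9}  ✓accept
'c' @ 3: {1,2,3,4,5,6,7,8}
'c' @ 4: {1,2,3,4,5,6,7,8}
'b' @ 5: {1,2,3,4,6,7,8}
'b' @ 6: {1,2,3,4,6,7,8}
'b' @ 7: {1,2,3,4,6,7,8}
final: {1,2,3,4,6,7,8}; accept 9 not in set

Answer: REJECT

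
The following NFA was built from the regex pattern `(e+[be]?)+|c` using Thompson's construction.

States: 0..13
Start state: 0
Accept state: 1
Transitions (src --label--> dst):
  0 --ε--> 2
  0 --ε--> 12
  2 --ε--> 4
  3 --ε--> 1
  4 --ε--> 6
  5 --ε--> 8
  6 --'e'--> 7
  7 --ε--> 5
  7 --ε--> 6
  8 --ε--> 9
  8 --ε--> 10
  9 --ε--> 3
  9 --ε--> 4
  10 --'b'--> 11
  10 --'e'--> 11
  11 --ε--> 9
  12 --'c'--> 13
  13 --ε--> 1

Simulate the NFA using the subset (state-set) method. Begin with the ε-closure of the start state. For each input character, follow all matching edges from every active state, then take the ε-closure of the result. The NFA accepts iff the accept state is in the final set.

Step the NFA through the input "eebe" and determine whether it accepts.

start: ε-closure({0}) = {0,2,4,6,12}
'e' @ 1: {1,3,4,5,6,7,8,9,10}  [accepting]
'e' @ 2: {1,3,4,5,6,7,8,9,10,11}  [accepting]
'b' @ 3: {1,3,4,6,9,11}  [accepting]
'e' @ 4: {1,3,4,5,6,7,8,9,10}  [accepting]
end set {1,3,4,5,6,7,8,9,10} — state 1 in

Answer: ACCEPT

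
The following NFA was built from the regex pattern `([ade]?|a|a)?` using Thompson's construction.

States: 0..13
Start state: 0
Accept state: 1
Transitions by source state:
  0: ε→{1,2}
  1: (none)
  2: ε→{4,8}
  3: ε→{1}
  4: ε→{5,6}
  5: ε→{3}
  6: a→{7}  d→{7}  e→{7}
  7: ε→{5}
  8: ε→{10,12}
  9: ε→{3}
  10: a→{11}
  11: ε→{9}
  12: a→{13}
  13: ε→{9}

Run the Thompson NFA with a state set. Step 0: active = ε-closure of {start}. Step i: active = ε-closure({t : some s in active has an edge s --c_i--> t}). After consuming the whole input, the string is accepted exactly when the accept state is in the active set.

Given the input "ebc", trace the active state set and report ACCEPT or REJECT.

S₀ = ε-closure({0}) = {0,1,2,3,4,5,6,8,10,12}
'e' @ 1: {1,3,5,7}  ✓accept
'b' @ 2: {}  — dead — no transitions
rest 'c' ignored (set empty)
after full input: {}  (accept=1 not in)

Answer: REJECT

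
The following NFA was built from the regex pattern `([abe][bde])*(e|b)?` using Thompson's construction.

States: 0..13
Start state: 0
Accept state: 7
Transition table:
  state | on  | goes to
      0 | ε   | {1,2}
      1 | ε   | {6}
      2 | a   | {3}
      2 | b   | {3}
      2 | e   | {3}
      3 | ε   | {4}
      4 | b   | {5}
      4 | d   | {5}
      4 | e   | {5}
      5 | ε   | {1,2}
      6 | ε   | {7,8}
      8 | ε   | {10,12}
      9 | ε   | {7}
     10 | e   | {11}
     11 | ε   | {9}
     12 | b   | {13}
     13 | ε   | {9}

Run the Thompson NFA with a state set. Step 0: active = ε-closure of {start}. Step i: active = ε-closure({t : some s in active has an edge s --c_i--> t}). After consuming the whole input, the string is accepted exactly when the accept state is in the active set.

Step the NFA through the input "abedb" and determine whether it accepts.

start: ε-closure({0}) = {0,1,2,6,7,8,10,12}
'a' @ 1: {3,4}
'b' @ 2: {1,2,5,6,7,8,10,12}  ✓accept
'e' @ 3: {3,4,7,9,11}  ✓accept
'd' @ 4: {1,2,5,6,7,8,10,12}  ✓accept
'b' @ 5: {3,4,7,9,13}  ✓accept
end set {3,4,7,9,13} — state 7 in

Answer: ACCEPT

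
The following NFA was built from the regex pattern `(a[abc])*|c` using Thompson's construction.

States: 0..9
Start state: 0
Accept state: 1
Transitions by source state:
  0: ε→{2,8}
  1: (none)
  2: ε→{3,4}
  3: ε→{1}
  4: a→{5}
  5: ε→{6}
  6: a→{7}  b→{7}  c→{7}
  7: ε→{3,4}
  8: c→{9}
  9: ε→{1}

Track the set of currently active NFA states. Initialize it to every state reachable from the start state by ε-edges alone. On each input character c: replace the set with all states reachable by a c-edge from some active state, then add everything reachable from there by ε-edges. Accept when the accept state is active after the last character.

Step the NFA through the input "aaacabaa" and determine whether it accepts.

Answer: ACCEPT

Trace:
initial (ε-close {0}): {0,1,2,3,4,8}
'a' @ 1: {5,6}
'a' @ 2: {1,3,4,7}  (accept∈set)
'a' @ 3: {5,6}
'c' @ 4: {1,3,4,7}  (accept∈set)
'a' @ 5: {5,6}
'b' @ 6: {1,3,4,7}  (accept∈set)
'a' @ 7: {5,6}
'a' @ 8: {1,3,4,7}  (accept∈set)
final: {1,3,4,7}; accept 1 in set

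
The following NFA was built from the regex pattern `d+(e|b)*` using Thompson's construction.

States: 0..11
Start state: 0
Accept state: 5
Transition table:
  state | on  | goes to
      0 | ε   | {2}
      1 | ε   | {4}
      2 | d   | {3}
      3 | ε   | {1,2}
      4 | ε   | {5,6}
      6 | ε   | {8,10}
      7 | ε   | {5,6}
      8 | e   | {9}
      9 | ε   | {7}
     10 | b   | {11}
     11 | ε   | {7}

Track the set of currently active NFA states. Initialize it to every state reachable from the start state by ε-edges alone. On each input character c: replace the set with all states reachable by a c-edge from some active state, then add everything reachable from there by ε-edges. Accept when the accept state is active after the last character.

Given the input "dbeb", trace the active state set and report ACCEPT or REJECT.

initial (ε-close {0}): {0,2}
'd' @ 1: {1,2,3,4,5,6,8,10}  [accepting]
'b' @ 2: {5,6,7,8,10,11}  [accepting]
'e' @ 3: {5,6,7,8,9,10}  [accepting]
'b' @ 4: {5,6,7,8,10,11}  [accepting]
end set {5,6,7,8,10,11} — state 5 in

Answer: ACCEPT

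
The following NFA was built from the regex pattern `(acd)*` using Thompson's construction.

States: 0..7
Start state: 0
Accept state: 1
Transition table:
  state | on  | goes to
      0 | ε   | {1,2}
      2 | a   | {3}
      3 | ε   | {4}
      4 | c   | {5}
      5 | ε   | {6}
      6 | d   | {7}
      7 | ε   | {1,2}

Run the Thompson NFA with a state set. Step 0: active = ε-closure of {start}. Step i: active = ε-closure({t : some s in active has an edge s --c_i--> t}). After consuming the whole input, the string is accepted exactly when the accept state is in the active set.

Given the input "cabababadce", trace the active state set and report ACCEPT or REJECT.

start: ε-closure({0}) = {0,1,2}
'c' @ 1: {}  — dead — no transitions
rest 'abababadce' ignored (set empty)
final: {}; accept 1 not in set

Answer: REJECT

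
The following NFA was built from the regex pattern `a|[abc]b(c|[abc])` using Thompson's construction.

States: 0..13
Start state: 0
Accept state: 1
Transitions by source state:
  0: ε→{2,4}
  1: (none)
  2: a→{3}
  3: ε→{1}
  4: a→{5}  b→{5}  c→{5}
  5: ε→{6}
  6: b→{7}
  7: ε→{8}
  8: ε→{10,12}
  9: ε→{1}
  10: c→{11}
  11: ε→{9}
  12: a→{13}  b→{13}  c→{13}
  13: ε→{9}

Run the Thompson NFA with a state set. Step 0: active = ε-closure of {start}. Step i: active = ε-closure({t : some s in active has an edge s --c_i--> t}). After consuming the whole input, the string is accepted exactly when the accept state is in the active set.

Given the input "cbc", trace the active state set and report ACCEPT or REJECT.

Answer: ACCEPT

Derivation:
initial (ε-close {0}): {0,2,4}
'c' @ 1: {5,6}
'b' @ 2: {7,8,10,12}
'c' @ 3: {1,9,11,13}  (accept∈set)
end set {1,9,11,13} — state 1 in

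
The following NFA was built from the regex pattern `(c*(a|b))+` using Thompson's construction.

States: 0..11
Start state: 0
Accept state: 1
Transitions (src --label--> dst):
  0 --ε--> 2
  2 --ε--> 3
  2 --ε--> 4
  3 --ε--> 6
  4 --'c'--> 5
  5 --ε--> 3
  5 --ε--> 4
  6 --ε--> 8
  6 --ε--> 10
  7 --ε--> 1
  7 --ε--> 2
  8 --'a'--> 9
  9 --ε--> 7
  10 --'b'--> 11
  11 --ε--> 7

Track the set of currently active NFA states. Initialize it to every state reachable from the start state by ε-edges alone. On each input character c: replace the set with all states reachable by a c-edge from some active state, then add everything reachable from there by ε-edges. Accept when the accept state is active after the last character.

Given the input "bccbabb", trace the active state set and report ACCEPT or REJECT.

Answer: ACCEPT

Steps:
start: ε-closure({0}) = {0,2,3,4,6,8,10}
'b' @ 1: {1,2,3,4,6,7,8,10,11}  ✓accept
'c' @ 2: {3,4,5,6,8,10}
'c' @ 3: {3,4,5,6,8,10}
'b' @ 4: {1,2,3,4,6,7,8,10,11}  ✓accept
'a' @ 5: {1,2,3,4,6,7,8,9,10}  ✓accept
'b' @ 6: {1,2,3,4,6,7,8,10,11}  ✓accept
'b' @ 7: {1,2,3,4,6,7,8,10,11}  ✓accept
after full input: {1,2,3,4,6,7,8,10,11}  (accept=1 in)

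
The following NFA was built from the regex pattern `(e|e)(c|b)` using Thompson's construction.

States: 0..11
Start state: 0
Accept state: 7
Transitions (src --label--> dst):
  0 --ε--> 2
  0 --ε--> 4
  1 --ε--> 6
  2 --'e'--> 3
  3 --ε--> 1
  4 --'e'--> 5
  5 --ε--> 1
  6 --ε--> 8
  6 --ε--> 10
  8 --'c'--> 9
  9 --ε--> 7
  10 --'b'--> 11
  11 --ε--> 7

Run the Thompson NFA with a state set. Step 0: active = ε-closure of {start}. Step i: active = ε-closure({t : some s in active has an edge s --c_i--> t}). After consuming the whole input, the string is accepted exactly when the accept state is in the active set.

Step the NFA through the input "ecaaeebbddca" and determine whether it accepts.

initial (ε-close {0}): {0,2,4}
'e' @ 1: {1,3,5,6,8,10}
'c' @ 2: {7,9}  (accept∈set)
'a' @ 3: {}  — state set empty
rest 'aeebbddca' ignored (set empty)
after full input: {}  (accept=7 not in)

Answer: REJECT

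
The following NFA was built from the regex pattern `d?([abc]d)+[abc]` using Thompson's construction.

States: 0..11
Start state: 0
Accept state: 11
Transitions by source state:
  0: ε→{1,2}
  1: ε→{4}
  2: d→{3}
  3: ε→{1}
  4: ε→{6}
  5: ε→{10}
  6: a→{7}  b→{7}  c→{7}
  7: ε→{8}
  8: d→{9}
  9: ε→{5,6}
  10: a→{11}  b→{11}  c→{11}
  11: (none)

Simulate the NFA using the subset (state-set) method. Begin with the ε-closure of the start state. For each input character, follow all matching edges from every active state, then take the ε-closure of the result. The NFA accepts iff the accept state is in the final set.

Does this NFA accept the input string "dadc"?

Answer: ACCEPT

Derivation:
start: ε-closure({0}) = {0,1,2,4,6}
'd' @ 1: {1,3,4,6}
'a' @ 2: {7,8}
'd' @ 3: {5,6,9,10}
'c' @ 4: {7,8,11}  (accept∈set)
final: {7,8,11}; accept 11 in set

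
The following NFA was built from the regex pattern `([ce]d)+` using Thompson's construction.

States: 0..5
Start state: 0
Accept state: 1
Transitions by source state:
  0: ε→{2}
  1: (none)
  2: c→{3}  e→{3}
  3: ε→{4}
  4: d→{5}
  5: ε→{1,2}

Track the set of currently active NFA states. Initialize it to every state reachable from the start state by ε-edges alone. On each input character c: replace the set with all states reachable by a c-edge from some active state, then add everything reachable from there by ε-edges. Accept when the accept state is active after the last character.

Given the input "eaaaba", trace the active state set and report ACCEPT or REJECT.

Answer: REJECT

Derivation:
initial (ε-close {0}): {0,2}
'e' @ 1: {3,4}
'a' @ 2: {}  — state set empty
rest 'aaba' ignored (set empty)
after full input: {}  (accept=1 not in)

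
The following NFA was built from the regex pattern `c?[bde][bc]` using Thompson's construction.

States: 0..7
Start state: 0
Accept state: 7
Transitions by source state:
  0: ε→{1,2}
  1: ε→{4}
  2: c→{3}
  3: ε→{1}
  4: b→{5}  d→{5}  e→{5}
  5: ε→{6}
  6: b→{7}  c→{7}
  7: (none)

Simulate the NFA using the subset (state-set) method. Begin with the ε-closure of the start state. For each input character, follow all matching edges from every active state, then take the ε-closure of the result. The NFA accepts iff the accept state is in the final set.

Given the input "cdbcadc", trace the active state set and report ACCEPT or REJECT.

Answer: REJECT

Derivation:
initial (ε-close {0}): {0,1,2,4}
'c' @ 1: {1,3,4}
'd' @ 2: {5,6}
'b' @ 3: {7}  ✓accept
'c' @ 4: {}  — no active states
rest 'adc' ignored (set empty)
end set {} — state 7 not in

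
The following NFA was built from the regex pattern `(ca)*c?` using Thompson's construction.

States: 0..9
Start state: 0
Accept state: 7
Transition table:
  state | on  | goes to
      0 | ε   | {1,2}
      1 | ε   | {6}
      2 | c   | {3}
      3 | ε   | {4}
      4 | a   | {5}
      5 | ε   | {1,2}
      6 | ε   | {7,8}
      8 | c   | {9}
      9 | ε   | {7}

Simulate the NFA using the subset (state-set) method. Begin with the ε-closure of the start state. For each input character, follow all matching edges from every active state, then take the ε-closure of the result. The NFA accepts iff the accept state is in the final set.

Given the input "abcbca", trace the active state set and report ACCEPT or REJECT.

Answer: REJECT

Steps:
S₀ = ε-closure({0}) = {0,1,2,6,7,8}
'a' @ 1: {}  — state set empty
rest 'bcbca' ignored (set empty)
after full input: {}  (accept=7 not in)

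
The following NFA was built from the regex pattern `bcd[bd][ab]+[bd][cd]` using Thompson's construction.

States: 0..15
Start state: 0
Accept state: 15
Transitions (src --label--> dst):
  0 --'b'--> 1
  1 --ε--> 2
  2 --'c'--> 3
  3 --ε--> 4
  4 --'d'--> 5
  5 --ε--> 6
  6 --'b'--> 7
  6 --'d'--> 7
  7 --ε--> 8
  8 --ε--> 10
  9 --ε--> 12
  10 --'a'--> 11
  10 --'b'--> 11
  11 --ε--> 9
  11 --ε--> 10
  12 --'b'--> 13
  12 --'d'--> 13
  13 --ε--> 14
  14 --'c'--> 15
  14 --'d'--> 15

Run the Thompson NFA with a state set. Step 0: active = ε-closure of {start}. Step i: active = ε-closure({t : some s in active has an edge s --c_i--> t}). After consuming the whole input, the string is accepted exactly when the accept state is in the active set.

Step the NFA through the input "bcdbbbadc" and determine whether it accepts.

start: ε-closure({0}) = {0}
'b' @ 1: {1,2}
'c' @ 2: {3,4}
'd' @ 3: {5,6}
'b' @ 4: {7,8,10}
'b' @ 5: {9,10,11,12}
'b' @ 6: {9,10,11,12,13,14}
'a' @ 7: {9,10,11,12}
'd' @ 8: {13,14}
'c' @ 9: {15}  (accept∈set)
end set {15} — state 15 in

Answer: ACCEPT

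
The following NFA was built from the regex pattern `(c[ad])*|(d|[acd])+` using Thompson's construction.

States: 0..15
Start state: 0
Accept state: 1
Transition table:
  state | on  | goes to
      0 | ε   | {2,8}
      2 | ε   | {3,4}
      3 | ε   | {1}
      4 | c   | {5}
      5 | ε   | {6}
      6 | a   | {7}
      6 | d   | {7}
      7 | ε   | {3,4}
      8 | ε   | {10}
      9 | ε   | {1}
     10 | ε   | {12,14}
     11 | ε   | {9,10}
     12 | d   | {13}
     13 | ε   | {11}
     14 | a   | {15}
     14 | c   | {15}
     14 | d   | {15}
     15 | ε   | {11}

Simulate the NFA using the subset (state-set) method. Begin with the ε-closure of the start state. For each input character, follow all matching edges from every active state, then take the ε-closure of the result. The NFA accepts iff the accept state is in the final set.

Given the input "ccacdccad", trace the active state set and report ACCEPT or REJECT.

Answer: ACCEPT

Steps:
start: ε-closure({0}) = {0,1,2,3,4,8,10,12,14}
'c' @ 1: {1,5,6,9,10,11,12,14,15}  [accepting]
'c' @ 2: {1,9,10,11,12,14,15}  [accepting]
'a' @ 3: {1,9,10,11,12,14,15}  [accepting]
'c' @ 4: {1,9,10,11,12,14,15}  [accepting]
'd' @ 5: {1,9,10,11,12,13,14,15}  [accepting]
'c' @ 6: {1,9,10,11,12,14,15}  [accepting]
'c' @ 7: {1,9,10,11,12,14,15}  [accepting]
'a' @ 8: {1,9,10,11,12,14,15}  [accepting]
'd' @ 9: {1,9,10,11,12,13,14,15}  [accepting]
after full input: {1,9,10,11,12,13,14,15}  (accept=1 in)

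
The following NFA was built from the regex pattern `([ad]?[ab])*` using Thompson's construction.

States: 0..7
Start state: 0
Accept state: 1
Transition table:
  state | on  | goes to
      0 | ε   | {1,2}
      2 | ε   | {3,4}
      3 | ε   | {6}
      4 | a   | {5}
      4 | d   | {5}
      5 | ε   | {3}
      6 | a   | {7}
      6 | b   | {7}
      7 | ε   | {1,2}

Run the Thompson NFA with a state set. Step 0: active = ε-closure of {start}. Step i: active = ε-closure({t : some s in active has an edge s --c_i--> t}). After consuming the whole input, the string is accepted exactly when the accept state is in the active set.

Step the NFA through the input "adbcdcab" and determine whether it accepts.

Answer: REJECT

Derivation:
start: ε-closure({0}) = {0,1,2,3,4,6}
'a' @ 1: {1,2,3,4,5,6,7}  [accepting]
'd' @ 2: {3,5,6}
'b' @ 3: {1,2,3,4,6,7}  [accepting]
'c' @ 4: {}  — state set empty
rest 'dcab' ignored (set empty)
final: {}; accept 1 not in set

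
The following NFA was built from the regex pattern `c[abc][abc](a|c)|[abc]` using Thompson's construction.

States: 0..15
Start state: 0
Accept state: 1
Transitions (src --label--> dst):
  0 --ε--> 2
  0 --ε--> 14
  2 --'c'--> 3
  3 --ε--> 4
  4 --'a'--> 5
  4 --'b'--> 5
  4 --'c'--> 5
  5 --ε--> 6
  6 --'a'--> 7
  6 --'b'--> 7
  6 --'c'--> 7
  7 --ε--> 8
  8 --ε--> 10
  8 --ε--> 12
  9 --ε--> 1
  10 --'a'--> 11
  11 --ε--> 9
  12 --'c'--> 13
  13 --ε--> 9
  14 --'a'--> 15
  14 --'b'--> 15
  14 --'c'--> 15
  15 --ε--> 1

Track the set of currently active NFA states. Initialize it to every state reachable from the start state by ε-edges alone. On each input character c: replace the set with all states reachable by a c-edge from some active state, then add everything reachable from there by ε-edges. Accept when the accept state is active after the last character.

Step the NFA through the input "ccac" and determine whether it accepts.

S₀ = ε-closure({0}) = {0,2,14}
'c' @ 1: {1,3,4,15}  (accept∈set)
'c' @ 2: {5,6}
'a' @ 3: {7,8,10,12}
'c' @ 4: {1,9,13}  (accept∈set)
final: {1,9,13}; accept 1 in set

Answer: ACCEPT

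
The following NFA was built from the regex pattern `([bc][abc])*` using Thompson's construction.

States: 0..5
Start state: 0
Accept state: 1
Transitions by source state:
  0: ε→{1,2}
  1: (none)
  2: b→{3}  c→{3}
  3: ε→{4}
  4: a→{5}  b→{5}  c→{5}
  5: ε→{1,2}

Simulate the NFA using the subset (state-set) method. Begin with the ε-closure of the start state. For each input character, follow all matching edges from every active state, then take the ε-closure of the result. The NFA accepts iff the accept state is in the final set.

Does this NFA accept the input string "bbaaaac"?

start: ε-closure({0}) = {0,1,2}
'b' @ 1: {3,4}
'b' @ 2: {1,2,5}  [accepting]
'a' @ 3: {}  — no active states
rest 'aaac' ignored (set empty)
end set {} — state 1 not in

Answer: REJECT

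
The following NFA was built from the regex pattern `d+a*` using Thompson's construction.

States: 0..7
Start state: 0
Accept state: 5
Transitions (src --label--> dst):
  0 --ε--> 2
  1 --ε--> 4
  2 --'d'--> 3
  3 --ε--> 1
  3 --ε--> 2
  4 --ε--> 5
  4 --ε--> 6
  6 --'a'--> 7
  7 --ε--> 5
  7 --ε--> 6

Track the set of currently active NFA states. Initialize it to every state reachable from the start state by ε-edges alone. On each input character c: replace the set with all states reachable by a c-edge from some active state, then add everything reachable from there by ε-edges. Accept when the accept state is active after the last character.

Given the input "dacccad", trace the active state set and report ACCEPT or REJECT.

Answer: REJECT

Trace:
start: ε-closure({0}) = {0,2}
'd' @ 1: {1,2,3,4,5,6}  [accepting]
'a' @ 2: {5,6,7}  [accepting]
'c' @ 3: {}  — state set empty
rest 'ccad' ignored (set empty)
after full input: {}  (accept=5 not in)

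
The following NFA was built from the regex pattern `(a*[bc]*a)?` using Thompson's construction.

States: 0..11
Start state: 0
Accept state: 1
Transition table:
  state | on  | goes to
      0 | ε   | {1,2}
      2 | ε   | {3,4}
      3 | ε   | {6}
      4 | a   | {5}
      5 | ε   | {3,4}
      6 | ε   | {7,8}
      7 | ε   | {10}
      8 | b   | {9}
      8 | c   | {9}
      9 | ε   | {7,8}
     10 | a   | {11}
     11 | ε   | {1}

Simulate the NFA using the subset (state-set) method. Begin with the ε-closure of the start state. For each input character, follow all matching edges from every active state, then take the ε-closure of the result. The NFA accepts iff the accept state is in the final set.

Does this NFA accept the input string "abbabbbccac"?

start: ε-closure({0}) = {0,1,2,3,4,6,7,8,10}
'a' @ 1: {1,3,4,5,6,7,8,10,11}  [accepting]
'b' @ 2: {7,8,9,10}
'b' @ 3: {7,8,9,10}
'a' @ 4: {1,11}  [accepting]
'b' @ 5: {}  — state set empty
rest 'bbccac' ignored (set empty)
after full input: {}  (accept=1 not in)

Answer: REJECT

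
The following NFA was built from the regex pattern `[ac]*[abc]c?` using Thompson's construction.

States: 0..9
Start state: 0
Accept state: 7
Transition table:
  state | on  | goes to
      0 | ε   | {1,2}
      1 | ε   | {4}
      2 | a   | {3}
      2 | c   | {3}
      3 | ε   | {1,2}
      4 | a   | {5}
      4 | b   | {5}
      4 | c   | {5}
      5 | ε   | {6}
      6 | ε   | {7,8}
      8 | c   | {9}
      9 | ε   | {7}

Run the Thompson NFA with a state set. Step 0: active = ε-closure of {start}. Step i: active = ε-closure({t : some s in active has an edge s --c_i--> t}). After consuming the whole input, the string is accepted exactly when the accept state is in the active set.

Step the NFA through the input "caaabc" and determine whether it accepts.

initial (ε-close {0}): {0,1,2,4}
'c' @ 1: {1,2,3,4,5,6,7,8}  [accepting]
'a' @ 2: {1,2,3,4,5,6,7,8}  [accepting]
'a' @ 3: {1,2,3,4,5,6,7,8}  [accepting]
'a' @ 4: {1,2,3,4,5,6,7,8}  [accepting]
'b' @ 5: {5,6,7,8}  [accepting]
'c' @ 6: {7,9}  [accepting]
final: {7,9}; accept 7 in set

Answer: ACCEPT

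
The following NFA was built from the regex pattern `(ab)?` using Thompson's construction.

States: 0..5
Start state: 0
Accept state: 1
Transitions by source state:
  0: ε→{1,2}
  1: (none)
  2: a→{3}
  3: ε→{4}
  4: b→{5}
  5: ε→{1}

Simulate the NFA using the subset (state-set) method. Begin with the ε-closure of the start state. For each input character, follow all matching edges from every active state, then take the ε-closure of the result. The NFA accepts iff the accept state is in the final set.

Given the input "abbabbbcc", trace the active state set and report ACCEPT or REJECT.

S₀ = ε-closure({0}) = {0,1,2}
'a' @ 1: {3,4}
'b' @ 2: {1,5}  ✓accept
'b' @ 3: {}  — no active states
rest 'abbbcc' ignored (set empty)
final: {}; accept 1 not in set

Answer: REJECT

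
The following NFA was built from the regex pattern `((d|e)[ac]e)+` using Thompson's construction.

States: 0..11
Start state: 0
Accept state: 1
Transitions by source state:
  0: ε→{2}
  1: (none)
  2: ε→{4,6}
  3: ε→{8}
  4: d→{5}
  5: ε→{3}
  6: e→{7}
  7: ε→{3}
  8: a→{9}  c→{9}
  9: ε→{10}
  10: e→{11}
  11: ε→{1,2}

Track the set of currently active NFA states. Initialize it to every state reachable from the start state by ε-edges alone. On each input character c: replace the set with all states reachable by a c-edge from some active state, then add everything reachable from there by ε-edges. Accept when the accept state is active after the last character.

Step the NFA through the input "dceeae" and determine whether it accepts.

Answer: ACCEPT

Steps:
S₀ = ε-closure({0}) = {0,2,4,6}
'd' @ 1: {3,5,8}
'c' @ 2: {9,10}
'e' @ 3: {1,2,4,6,11}  ✓accept
'e' @ 4: {3,7,8}
'a' @ 5: {9,10}
'e' @ 6: {1,2,4,6,11}  ✓accept
end set {1,2,4,6,11} — state 1 in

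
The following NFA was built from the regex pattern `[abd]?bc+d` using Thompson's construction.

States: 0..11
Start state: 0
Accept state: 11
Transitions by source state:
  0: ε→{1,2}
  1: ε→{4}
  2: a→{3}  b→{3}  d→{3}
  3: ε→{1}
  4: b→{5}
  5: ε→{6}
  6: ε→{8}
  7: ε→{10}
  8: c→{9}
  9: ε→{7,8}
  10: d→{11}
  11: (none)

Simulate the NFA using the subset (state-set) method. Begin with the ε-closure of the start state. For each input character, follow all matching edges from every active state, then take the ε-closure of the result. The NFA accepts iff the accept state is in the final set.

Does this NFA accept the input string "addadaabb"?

start: ε-closure({0}) = {0,1,2,4}
'a' @ 1: {1,3,4}
'd' @ 2: {}  — no active states
rest 'dadaabb' ignored (set empty)
end set {} — state 11 not in

Answer: REJECT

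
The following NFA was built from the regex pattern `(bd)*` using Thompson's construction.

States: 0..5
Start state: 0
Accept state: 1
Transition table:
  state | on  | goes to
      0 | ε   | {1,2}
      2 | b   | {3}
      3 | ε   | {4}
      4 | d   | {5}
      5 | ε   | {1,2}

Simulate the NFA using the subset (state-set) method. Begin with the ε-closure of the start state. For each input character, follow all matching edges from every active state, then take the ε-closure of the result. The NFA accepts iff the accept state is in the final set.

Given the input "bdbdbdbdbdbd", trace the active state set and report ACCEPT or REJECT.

start: ε-closure({0}) = {0,1,2}
'b' @ 1: {3,4}
'd' @ 2: {1,2,5}  ✓accept
'b' @ 3: {3,4}
'd' @ 4: {1,2,5}  ✓accept
'b' @ 5: {3,4}
'd' @ 6: {1,2,5}  ✓accept
'b' @ 7: {3,4}
'd' @ 8: {1,2,5}  ✓accept
'b' @ 9: {3,4}
'd' @ 10: {1,2,5}  ✓accept
'b' @ 11: {3,4}
'd' @ 12: {1,2,5}  ✓accept
after full input: {1,2,5}  (accept=1 in)

Answer: ACCEPT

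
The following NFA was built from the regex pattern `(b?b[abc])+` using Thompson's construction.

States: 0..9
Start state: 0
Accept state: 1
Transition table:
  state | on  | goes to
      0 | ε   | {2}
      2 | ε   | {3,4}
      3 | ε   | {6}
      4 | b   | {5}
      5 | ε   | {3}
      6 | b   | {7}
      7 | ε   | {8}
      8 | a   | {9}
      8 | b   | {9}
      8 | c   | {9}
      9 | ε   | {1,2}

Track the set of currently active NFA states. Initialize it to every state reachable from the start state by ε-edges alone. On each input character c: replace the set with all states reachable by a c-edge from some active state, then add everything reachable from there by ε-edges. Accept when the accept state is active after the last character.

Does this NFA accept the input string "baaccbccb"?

start: ε-closure({0}) = {0,2,3,4,6}
'b' @ 1: {3,5,6,7,8}
'a' @ 2: {1,2,3,4,6,9}  ✓accept
'a' @ 3: {}  — no active states
rest 'ccbccb' ignored (set empty)
end set {} — state 1 not in

Answer: REJECT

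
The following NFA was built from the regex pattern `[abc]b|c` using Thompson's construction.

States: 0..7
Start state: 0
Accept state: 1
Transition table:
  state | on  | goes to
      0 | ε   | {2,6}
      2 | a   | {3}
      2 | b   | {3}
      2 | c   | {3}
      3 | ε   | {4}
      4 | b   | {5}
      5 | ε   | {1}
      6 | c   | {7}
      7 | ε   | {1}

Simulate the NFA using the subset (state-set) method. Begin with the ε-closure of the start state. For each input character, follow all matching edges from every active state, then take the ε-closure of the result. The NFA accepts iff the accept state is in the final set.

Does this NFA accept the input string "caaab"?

start: ε-closure({0}) = {0,2,6}
'c' @ 1: {1,3,4,7}  [accepting]
'a' @ 2: {}  — no active states
rest 'aab' ignored (set empty)
final: {}; accept 1 not in set

Answer: REJECT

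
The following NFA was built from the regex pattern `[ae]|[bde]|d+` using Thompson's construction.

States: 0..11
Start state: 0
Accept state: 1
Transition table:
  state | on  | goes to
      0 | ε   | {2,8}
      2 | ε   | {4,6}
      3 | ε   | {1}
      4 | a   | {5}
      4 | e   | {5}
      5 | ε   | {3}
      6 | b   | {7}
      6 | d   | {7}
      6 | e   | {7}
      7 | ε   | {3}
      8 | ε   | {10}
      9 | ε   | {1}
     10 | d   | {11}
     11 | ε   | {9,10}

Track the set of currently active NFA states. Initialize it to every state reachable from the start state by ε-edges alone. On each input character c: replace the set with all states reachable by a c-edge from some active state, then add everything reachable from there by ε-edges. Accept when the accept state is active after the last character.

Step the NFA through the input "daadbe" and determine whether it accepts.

initial (ε-close {0}): {0,2,4,6,8,10}
'd' @ 1: {1,3,7,9,10,11}  ✓accept
'a' @ 2: {}  — state set empty
rest 'adbe' ignored (set empty)
final: {}; accept 1 not in set

Answer: REJECT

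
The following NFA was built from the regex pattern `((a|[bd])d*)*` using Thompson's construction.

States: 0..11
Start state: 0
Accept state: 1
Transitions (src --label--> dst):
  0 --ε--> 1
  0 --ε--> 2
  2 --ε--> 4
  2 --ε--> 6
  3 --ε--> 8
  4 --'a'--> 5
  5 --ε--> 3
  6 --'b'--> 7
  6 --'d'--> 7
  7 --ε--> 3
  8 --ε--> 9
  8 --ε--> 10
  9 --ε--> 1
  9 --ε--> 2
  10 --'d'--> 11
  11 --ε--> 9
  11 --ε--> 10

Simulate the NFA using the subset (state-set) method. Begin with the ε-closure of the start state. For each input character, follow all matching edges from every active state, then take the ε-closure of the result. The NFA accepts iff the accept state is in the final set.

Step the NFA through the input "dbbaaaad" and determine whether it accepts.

Answer: ACCEPT

Derivation:
start: ε-closure({0}) = {0,1,2,4,6}
'd' @ 1: {1,2,3,4,6,7,8,9,10}  (accept∈set)
'b' @ 2: {1,2,3,4,6,7,8,9,10}  (accept∈set)
'b' @ 3: {1,2,3,4,6,7,8,9,10}  (accept∈set)
'a' @ 4: {1,2,3,4,5,6,8,9,10}  (accept∈set)
'a' @ 5: {1,2,3,4,5,6,8,9,10}  (accept∈set)
'a' @ 6: {1,2,3,4,5,6,8,9,10}  (accept∈set)
'a' @ 7: {1,2,3,4,5,6,8,9,10}  (accept∈set)
'd' @ 8: {1,2,3,4,6,7,8,9,10,11}  (accept∈set)
final: {1,2,3,4,6,7,8,9,10,11}; accept 1 in set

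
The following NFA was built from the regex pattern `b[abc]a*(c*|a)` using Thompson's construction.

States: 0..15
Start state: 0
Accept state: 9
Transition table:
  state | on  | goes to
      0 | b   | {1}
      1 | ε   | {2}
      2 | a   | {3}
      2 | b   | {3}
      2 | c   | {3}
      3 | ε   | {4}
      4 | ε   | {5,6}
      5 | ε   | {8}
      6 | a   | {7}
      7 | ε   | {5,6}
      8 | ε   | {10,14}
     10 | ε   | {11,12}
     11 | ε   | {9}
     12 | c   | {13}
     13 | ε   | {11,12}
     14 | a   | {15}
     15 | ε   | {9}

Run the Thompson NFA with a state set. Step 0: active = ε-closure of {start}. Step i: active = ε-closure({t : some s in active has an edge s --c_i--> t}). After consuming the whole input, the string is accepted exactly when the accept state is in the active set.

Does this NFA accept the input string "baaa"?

start: ε-closure({0}) = {0}
'b' @ 1: {1,2}
'a' @ 2: {3,4,5,6,8,9,10,11,12,14}  (accept∈set)
'a' @ 3: {5,6,7,8,9,10,11,12,14,15}  (accept∈set)
'a' @ 4: {5,6,7,8,9,10,11,12,14,15}  (accept∈set)
final: {5,6,7,8,9,10,11,12,14,15}; accept 9 in set

Answer: ACCEPT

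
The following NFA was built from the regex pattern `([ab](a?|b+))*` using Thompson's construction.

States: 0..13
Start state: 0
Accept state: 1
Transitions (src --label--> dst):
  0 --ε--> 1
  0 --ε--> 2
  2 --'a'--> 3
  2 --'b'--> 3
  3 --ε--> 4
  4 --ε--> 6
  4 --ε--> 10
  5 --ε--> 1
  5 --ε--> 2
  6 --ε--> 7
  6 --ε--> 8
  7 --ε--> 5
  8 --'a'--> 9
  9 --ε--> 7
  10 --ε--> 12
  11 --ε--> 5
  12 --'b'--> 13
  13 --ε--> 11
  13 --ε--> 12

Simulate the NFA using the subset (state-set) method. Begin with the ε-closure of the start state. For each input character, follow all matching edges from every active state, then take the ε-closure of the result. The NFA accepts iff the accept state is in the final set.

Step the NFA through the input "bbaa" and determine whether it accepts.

initial (ε-close {0}): {0,1,2}
'b' @ 1: {1,2,3,4,5,6,7,8,10,12}  [accepting]
'b' @ 2: {1,2,3,4,5,6,7,8,10,11,12,13}  [accepting]
'a' @ 3: {1,2,3,4,5,6,7,8,9,10,12}  [accepting]
'a' @ 4: {1,2,3,4,5,6,7,8,9,10,12}  [accepting]
end set {1,2,3,4,5,6,7,8,9,10,12} — state 1 in

Answer: ACCEPT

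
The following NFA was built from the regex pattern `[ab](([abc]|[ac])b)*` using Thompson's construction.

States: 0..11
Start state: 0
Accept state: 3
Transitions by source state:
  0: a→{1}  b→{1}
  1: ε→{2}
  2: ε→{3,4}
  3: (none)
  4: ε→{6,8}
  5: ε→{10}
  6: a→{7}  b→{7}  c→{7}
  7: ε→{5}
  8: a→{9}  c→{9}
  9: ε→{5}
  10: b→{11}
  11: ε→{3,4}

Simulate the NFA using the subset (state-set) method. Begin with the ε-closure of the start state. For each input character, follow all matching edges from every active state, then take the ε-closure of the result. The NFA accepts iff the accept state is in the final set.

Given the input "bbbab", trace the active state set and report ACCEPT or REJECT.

Answer: ACCEPT

Trace:
S₀ = ε-closure({0}) = {0}
'b' @ 1: {1,2,3,4,6,8}  (accept∈set)
'b' @ 2: {5,7,10}
'b' @ 3: {3,4,6,8,11}  (accept∈set)
'a' @ 4: {5,7,9,10}
'b' @ 5: {3,4,6,8,11}  (accept∈set)
after full input: {3,4,6,8,11}  (accept=3 in)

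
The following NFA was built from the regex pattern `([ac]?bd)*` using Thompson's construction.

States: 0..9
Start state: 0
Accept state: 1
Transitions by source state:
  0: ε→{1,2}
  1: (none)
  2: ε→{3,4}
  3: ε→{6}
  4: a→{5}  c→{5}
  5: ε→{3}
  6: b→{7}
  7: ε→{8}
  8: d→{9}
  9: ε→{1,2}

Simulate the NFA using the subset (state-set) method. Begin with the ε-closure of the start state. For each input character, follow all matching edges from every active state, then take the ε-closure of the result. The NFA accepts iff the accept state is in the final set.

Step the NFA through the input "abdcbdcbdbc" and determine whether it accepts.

start: ε-closure({0}) = {0,1,2,3,4,6}
'a' @ 1: {3,5,6}
'b' @ 2: {7,8}
'd' @ 3: {1,2,3,4,6,9}  [accepting]
'c' @ 4: {3,5,6}
'b' @ 5: {7,8}
'd' @ 6: {1,2,3,4,6,9}  [accepting]
'c' @ 7: {3,5,6}
'b' @ 8: {7,8}
'd' @ 9: {1,2,3,4,6,9}  [accepting]
'b' @ 10: {7,8}
'c' @ 11: {}  — no active states
final: {}; accept 1 not in set

Answer: REJECT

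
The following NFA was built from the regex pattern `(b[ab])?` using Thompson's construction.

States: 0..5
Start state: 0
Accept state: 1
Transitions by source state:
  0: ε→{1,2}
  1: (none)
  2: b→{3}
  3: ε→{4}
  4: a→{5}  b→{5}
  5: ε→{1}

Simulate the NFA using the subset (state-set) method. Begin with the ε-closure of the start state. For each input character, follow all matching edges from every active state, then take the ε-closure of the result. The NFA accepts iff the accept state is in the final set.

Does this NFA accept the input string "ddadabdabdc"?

Answer: REJECT

Derivation:
start: ε-closure({0}) = {0,1,2}
'd' @ 1: {}  — dead — no transitions
rest 'dadabdabdc' ignored (set empty)
end set {} — state 1 not in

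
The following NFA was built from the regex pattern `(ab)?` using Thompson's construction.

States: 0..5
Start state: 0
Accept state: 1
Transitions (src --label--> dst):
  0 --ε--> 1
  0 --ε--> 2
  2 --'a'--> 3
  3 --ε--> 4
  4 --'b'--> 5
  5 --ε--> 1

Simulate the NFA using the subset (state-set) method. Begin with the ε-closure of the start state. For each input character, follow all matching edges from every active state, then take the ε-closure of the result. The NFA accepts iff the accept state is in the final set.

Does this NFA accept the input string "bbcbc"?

S₀ = ε-closure({0}) = {0,1,2}
'b' @ 1: {}  — dead — no transitions
rest 'bcbc' ignored (set empty)
end set {} — state 1 not in

Answer: REJECT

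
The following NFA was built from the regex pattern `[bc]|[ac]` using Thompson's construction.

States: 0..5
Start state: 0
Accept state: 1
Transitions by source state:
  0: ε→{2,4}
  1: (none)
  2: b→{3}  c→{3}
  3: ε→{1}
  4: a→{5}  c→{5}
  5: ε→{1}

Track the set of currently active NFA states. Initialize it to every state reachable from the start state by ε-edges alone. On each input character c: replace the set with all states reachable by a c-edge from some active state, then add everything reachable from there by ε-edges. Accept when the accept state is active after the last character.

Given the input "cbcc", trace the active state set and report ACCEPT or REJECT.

initial (ε-close {0}): {0,2,4}
'c' @ 1: {1,3,5}  ✓accept
'b' @ 2: {}  — no active states
rest 'cc' ignored (set empty)
after full input: {}  (accept=1 not in)

Answer: REJECT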